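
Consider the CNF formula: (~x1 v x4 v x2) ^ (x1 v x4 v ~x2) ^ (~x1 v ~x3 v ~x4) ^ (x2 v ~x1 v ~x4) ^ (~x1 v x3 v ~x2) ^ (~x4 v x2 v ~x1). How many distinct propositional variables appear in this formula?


Identify each distinct variable in the formula.
Variables found: x1, x2, x3, x4.
Total distinct variables = 4.

4


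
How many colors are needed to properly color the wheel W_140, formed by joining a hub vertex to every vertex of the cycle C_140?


W_140 consists of the cycle C_140 together with a hub vertex adjacent to every cycle vertex.
The cycle C_140 needs 2 colors (even cycle -> 2).
The hub is adjacent to every cycle vertex, so it must receive a new color distinct from all of them.
Chromatic number = 2 + 1 = 3.

3


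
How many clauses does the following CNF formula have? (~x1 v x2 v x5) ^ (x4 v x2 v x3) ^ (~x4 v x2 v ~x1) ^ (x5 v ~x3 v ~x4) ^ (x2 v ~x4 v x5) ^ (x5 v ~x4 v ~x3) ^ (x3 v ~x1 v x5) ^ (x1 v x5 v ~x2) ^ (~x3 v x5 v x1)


Each group enclosed in parentheses joined by ^ is one clause.
Counting the conjuncts: 9 clauses.

9


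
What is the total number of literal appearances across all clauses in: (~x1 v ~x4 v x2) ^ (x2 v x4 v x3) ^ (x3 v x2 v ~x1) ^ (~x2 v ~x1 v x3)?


Clause lengths: 3, 3, 3, 3.
Sum = 3 + 3 + 3 + 3 = 12.

12


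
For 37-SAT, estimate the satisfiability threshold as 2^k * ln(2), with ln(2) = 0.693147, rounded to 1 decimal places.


Using the asymptotic formula: threshold ~ 2^k * ln(2).
2^37 = 137438953472.
137438953472 * 0.693147 = 95265398282.3.

95265398282.3


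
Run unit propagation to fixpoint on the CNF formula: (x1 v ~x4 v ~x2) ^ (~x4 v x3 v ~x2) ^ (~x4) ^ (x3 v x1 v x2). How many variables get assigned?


Unit propagation repeatedly assigns the literal in any unit clause, then simplifies.
Assignments in order: x4 = F.
No further unit clauses remain.
Total variables assigned = 1.

1


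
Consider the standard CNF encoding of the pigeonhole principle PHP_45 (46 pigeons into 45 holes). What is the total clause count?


The PHP encoding has two parts:
1) At-least-one-hole clauses: 46 (one per pigeon, each with 45 literals).
2) At-most-one-pigeon-per-hole clauses: 45 holes * C(46,2) = 45 * 1035 = 46575.
Total clauses = 46 + 46575 = 46621.

46621


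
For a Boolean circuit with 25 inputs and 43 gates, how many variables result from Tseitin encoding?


The Tseitin transformation introduces one auxiliary variable per gate.
Total variables = inputs + gates = 25 + 43 = 68.

68


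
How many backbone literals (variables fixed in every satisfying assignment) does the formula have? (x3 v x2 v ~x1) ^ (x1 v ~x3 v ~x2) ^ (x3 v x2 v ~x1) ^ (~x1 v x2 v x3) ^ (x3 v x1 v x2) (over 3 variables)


Find all satisfying assignments: 5 model(s).
Check which variables have the same value in every model.
No variable is fixed across all models.
Backbone size = 0.

0


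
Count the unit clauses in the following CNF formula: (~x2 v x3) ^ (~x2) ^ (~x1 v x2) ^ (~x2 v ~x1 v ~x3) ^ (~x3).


A unit clause contains exactly one literal.
Unit clauses found: (~x2), (~x3).
Count = 2.

2


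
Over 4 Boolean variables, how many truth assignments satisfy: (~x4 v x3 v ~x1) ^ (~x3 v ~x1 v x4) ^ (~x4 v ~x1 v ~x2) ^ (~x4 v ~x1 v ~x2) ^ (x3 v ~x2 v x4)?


Enumerate all 16 truth assignments over 4 variables.
Test each against every clause.
Satisfying assignments found: 9.

9


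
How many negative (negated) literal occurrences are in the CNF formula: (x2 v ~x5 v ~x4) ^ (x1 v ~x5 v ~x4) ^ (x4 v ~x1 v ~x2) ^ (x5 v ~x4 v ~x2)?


Scan each clause for negated literals.
Clause 1: 2 negative; Clause 2: 2 negative; Clause 3: 2 negative; Clause 4: 2 negative.
Total negative literal occurrences = 8.

8


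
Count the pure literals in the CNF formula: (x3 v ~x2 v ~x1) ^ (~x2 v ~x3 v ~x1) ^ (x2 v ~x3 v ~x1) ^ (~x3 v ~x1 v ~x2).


A pure literal appears in only one polarity across all clauses.
Pure literals: x1 (negative only).
Count = 1.

1


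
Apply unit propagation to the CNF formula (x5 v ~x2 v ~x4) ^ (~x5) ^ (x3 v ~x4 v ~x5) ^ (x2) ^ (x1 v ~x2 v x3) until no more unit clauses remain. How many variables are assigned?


Unit propagation repeatedly assigns the literal in any unit clause, then simplifies.
Assignments in order: x5 = F, x2 = T, x4 = F.
No further unit clauses remain.
Total variables assigned = 3.

3


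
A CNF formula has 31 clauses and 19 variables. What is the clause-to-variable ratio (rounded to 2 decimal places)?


Clause-to-variable ratio = clauses / variables.
31 / 19 = 1.63.

1.63


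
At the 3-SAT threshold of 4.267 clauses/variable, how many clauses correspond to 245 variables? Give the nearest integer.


The 3-SAT phase transition occurs at approximately 4.267 clauses per variable.
m = 4.267 * 245 = 1045.415.
Rounded to nearest integer: 1045.

1045


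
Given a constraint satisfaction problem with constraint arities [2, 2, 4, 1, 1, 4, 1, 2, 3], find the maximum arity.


The arities are: 2, 2, 4, 1, 1, 4, 1, 2, 3.
Scan for the maximum value.
Maximum arity = 4.

4


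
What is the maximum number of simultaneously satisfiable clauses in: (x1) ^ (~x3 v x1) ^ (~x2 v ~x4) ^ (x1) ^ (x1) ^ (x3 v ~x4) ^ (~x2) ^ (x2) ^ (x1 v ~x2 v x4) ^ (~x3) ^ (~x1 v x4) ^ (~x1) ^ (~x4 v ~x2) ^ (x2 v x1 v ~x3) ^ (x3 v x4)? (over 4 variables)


Enumerate all 16 truth assignments.
For each, count how many of the 15 clauses are satisfied.
The formula is not fully satisfiable, so the maximum is below 15.
Maximum simultaneously satisfiable clauses = 12.

12


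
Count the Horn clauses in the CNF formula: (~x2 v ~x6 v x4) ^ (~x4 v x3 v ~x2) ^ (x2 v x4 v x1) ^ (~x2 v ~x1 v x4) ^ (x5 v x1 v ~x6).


A Horn clause has at most one positive literal.
Clause 1: 1 positive lit(s) -> Horn
Clause 2: 1 positive lit(s) -> Horn
Clause 3: 3 positive lit(s) -> not Horn
Clause 4: 1 positive lit(s) -> Horn
Clause 5: 2 positive lit(s) -> not Horn
Total Horn clauses = 3.

3


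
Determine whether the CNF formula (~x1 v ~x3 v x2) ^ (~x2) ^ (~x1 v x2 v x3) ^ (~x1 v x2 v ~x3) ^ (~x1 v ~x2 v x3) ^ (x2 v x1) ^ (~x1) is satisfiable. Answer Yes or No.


Check all 8 possible truth assignments.
Number of satisfying assignments found: 0.
The formula is unsatisfiable.

No


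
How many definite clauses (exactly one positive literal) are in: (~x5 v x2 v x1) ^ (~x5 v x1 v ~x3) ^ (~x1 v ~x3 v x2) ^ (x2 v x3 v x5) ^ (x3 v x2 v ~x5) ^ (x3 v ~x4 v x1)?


A definite clause has exactly one positive literal.
Clause 1: 2 positive -> not definite
Clause 2: 1 positive -> definite
Clause 3: 1 positive -> definite
Clause 4: 3 positive -> not definite
Clause 5: 2 positive -> not definite
Clause 6: 2 positive -> not definite
Definite clause count = 2.

2


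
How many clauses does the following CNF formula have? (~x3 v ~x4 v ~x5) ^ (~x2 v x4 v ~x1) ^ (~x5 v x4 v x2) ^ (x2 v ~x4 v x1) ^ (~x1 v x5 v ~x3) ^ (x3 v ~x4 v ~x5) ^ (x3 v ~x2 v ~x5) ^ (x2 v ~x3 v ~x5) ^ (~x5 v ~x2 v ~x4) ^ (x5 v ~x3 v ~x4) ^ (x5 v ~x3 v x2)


Each group enclosed in parentheses joined by ^ is one clause.
Counting the conjuncts: 11 clauses.

11


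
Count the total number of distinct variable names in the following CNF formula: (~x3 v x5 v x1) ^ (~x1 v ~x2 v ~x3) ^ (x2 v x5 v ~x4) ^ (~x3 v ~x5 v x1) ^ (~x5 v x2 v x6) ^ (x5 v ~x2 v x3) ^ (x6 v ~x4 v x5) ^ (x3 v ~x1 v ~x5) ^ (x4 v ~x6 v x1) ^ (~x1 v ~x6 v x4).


Identify each distinct variable in the formula.
Variables found: x1, x2, x3, x4, x5, x6.
Total distinct variables = 6.

6


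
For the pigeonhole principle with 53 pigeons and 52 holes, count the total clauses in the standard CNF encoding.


The PHP encoding has two parts:
1) At-least-one-hole clauses: 53 (one per pigeon, each with 52 literals).
2) At-most-one-pigeon-per-hole clauses: 52 holes * C(53,2) = 52 * 1378 = 71656.
Total clauses = 53 + 71656 = 71709.

71709


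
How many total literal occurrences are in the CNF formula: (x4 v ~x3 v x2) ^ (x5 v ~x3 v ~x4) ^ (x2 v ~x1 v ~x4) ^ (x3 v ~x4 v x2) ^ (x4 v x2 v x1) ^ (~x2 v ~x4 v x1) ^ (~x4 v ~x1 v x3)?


Clause lengths: 3, 3, 3, 3, 3, 3, 3.
Sum = 3 + 3 + 3 + 3 + 3 + 3 + 3 = 21.

21


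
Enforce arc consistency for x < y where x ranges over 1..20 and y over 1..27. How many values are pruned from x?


For the constraint x < y, x needs a supporting value in y's domain.
x can be at most 26 (one less than y's maximum).
Valid x values from domain: 20 out of 20.
Pruned = 20 - 20 = 0.

0


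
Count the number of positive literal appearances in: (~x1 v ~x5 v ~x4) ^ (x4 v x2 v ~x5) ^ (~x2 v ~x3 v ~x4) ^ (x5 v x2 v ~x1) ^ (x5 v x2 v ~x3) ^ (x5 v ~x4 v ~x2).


Scan each clause for unnegated literals.
Clause 1: 0 positive; Clause 2: 2 positive; Clause 3: 0 positive; Clause 4: 2 positive; Clause 5: 2 positive; Clause 6: 1 positive.
Total positive literal occurrences = 7.

7


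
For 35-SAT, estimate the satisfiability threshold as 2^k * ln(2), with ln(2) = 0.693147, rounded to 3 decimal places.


Using the asymptotic formula: threshold ~ 2^k * ln(2).
2^35 = 34359738368.
34359738368 * 0.693147 = 23816349570.564.

23816349570.564


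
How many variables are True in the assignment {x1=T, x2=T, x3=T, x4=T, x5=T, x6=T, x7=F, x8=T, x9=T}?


The weight is the number of variables assigned True.
True variables: x1, x2, x3, x4, x5, x6, x8, x9.
Weight = 8.

8


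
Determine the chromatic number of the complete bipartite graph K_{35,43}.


K_{35,43} is bipartite by definition: the two parts are independent sets, with every edge crossing between them.
Color all vertices in one part with color 1 and all vertices in the other part with color 2.
Since the graph has at least one edge, one color does not suffice.
Chromatic number = 2.

2


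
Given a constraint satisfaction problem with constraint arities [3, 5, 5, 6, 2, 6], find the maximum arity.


The arities are: 3, 5, 5, 6, 2, 6.
Scan for the maximum value.
Maximum arity = 6.

6


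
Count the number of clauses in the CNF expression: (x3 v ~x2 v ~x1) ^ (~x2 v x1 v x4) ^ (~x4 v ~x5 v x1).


Each group enclosed in parentheses joined by ^ is one clause.
Counting the conjuncts: 3 clauses.

3


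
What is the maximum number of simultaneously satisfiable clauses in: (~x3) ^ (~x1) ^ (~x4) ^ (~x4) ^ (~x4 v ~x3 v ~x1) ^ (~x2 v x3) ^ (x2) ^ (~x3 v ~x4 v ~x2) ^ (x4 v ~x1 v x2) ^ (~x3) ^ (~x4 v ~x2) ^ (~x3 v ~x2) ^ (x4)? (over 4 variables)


Enumerate all 16 truth assignments.
For each, count how many of the 13 clauses are satisfied.
The formula is not fully satisfiable, so the maximum is below 13.
Maximum simultaneously satisfiable clauses = 11.

11


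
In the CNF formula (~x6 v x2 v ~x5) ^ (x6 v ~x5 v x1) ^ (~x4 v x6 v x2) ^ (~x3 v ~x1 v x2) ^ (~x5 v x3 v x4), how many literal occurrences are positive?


Scan each clause for unnegated literals.
Clause 1: 1 positive; Clause 2: 2 positive; Clause 3: 2 positive; Clause 4: 1 positive; Clause 5: 2 positive.
Total positive literal occurrences = 8.

8


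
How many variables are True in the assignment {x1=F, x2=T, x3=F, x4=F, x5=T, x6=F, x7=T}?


The weight is the number of variables assigned True.
True variables: x2, x5, x7.
Weight = 3.

3


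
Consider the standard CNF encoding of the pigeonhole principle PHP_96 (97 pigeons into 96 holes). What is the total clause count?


The PHP encoding has two parts:
1) At-least-one-hole clauses: 97 (one per pigeon, each with 96 literals).
2) At-most-one-pigeon-per-hole clauses: 96 holes * C(97,2) = 96 * 4656 = 446976.
Total clauses = 97 + 446976 = 447073.

447073


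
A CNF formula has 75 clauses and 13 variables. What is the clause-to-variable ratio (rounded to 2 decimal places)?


Clause-to-variable ratio = clauses / variables.
75 / 13 = 5.77.

5.77


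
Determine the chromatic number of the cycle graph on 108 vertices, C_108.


A cycle on an even number of vertices is bipartite: alternate two colors around the cycle.
Since 108 is even, two colors suffice, and at least two are needed because the graph has edges.
Chromatic number = 2.

2


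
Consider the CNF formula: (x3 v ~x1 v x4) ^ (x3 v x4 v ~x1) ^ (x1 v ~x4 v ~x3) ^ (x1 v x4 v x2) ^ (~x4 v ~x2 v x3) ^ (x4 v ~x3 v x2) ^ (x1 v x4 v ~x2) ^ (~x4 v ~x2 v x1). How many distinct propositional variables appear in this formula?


Identify each distinct variable in the formula.
Variables found: x1, x2, x3, x4.
Total distinct variables = 4.

4


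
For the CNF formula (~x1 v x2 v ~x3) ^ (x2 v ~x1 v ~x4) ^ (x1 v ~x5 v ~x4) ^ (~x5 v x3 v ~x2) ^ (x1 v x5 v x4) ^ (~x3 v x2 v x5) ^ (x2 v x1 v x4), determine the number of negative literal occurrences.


Scan each clause for negated literals.
Clause 1: 2 negative; Clause 2: 2 negative; Clause 3: 2 negative; Clause 4: 2 negative; Clause 5: 0 negative; Clause 6: 1 negative; Clause 7: 0 negative.
Total negative literal occurrences = 9.

9


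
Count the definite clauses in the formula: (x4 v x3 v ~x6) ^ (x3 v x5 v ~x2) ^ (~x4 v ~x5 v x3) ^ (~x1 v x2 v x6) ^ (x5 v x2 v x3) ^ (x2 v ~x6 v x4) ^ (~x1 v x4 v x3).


A definite clause has exactly one positive literal.
Clause 1: 2 positive -> not definite
Clause 2: 2 positive -> not definite
Clause 3: 1 positive -> definite
Clause 4: 2 positive -> not definite
Clause 5: 3 positive -> not definite
Clause 6: 2 positive -> not definite
Clause 7: 2 positive -> not definite
Definite clause count = 1.

1


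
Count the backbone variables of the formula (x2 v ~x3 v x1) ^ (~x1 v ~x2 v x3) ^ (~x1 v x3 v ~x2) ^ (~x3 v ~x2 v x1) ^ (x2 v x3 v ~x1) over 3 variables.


Find all satisfying assignments: 4 model(s).
Check which variables have the same value in every model.
No variable is fixed across all models.
Backbone size = 0.

0


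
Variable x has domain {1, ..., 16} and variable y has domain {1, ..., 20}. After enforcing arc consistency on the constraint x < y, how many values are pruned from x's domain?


For the constraint x < y, x needs a supporting value in y's domain.
x can be at most 19 (one less than y's maximum).
Valid x values from domain: 16 out of 16.
Pruned = 16 - 16 = 0.

0


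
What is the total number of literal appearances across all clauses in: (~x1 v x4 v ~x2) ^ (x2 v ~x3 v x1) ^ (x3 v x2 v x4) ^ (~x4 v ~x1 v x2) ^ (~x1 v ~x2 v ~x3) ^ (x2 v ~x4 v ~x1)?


Clause lengths: 3, 3, 3, 3, 3, 3.
Sum = 3 + 3 + 3 + 3 + 3 + 3 = 18.

18


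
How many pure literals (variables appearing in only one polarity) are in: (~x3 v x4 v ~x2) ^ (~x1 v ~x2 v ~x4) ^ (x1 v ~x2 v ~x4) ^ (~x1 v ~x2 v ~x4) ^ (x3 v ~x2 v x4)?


A pure literal appears in only one polarity across all clauses.
Pure literals: x2 (negative only).
Count = 1.

1


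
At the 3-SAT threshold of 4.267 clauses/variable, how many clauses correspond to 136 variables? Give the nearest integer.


The 3-SAT phase transition occurs at approximately 4.267 clauses per variable.
m = 4.267 * 136 = 580.312.
Rounded to nearest integer: 580.

580


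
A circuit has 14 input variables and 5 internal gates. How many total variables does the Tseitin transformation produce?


The Tseitin transformation introduces one auxiliary variable per gate.
Total variables = inputs + gates = 14 + 5 = 19.

19


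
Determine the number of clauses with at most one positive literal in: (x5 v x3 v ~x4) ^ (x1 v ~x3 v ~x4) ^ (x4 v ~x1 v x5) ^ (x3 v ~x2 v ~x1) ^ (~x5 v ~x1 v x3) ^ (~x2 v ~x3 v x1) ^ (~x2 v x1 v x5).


A Horn clause has at most one positive literal.
Clause 1: 2 positive lit(s) -> not Horn
Clause 2: 1 positive lit(s) -> Horn
Clause 3: 2 positive lit(s) -> not Horn
Clause 4: 1 positive lit(s) -> Horn
Clause 5: 1 positive lit(s) -> Horn
Clause 6: 1 positive lit(s) -> Horn
Clause 7: 2 positive lit(s) -> not Horn
Total Horn clauses = 4.

4


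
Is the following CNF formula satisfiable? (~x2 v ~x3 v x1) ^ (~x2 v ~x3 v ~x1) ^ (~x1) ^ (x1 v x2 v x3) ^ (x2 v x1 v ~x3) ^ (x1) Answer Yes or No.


Check all 8 possible truth assignments.
Number of satisfying assignments found: 0.
The formula is unsatisfiable.

No


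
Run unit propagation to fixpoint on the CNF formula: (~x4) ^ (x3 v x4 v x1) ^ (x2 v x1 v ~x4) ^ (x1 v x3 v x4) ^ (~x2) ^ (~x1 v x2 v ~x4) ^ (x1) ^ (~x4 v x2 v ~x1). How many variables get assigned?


Unit propagation repeatedly assigns the literal in any unit clause, then simplifies.
Assignments in order: x4 = F, x2 = F, x1 = T.
No further unit clauses remain.
Total variables assigned = 3.

3


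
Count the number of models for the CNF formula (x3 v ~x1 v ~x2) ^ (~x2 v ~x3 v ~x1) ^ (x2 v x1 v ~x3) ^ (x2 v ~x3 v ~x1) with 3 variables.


Enumerate all 8 truth assignments over 3 variables.
Test each against every clause.
Satisfying assignments found: 4.

4


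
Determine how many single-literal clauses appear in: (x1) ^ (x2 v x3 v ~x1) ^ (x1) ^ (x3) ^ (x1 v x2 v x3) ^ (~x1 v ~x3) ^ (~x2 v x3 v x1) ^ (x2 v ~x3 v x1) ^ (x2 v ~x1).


A unit clause contains exactly one literal.
Unit clauses found: (x1), (x1), (x3).
Count = 3.

3


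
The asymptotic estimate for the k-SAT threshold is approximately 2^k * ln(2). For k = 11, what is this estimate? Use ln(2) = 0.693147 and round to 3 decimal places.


Using the asymptotic formula: threshold ~ 2^k * ln(2).
2^11 = 2048.
2048 * 0.693147 = 1419.565.

1419.565


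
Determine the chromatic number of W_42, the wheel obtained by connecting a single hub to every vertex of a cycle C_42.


W_42 consists of the cycle C_42 together with a hub vertex adjacent to every cycle vertex.
The cycle C_42 needs 2 colors (even cycle -> 2).
The hub is adjacent to every cycle vertex, so it must receive a new color distinct from all of them.
Chromatic number = 2 + 1 = 3.

3


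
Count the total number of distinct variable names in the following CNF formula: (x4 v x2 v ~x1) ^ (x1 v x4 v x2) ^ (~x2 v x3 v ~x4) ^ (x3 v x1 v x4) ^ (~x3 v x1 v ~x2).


Identify each distinct variable in the formula.
Variables found: x1, x2, x3, x4.
Total distinct variables = 4.

4


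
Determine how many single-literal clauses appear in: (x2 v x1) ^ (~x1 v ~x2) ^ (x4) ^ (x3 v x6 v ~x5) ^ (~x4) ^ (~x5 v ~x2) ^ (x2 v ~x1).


A unit clause contains exactly one literal.
Unit clauses found: (x4), (~x4).
Count = 2.

2


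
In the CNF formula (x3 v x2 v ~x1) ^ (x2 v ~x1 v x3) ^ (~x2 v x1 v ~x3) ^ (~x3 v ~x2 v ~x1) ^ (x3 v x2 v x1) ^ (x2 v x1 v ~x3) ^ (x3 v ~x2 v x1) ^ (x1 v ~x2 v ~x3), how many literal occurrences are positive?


Scan each clause for unnegated literals.
Clause 1: 2 positive; Clause 2: 2 positive; Clause 3: 1 positive; Clause 4: 0 positive; Clause 5: 3 positive; Clause 6: 2 positive; Clause 7: 2 positive; Clause 8: 1 positive.
Total positive literal occurrences = 13.

13


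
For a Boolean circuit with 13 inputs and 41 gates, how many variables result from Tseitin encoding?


The Tseitin transformation introduces one auxiliary variable per gate.
Total variables = inputs + gates = 13 + 41 = 54.

54


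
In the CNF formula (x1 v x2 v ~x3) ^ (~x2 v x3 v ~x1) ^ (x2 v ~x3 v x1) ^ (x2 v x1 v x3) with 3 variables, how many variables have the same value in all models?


Find all satisfying assignments: 5 model(s).
Check which variables have the same value in every model.
No variable is fixed across all models.
Backbone size = 0.

0


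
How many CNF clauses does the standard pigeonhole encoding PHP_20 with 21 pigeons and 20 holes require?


The PHP encoding has two parts:
1) At-least-one-hole clauses: 21 (one per pigeon, each with 20 literals).
2) At-most-one-pigeon-per-hole clauses: 20 holes * C(21,2) = 20 * 210 = 4200.
Total clauses = 21 + 4200 = 4221.

4221


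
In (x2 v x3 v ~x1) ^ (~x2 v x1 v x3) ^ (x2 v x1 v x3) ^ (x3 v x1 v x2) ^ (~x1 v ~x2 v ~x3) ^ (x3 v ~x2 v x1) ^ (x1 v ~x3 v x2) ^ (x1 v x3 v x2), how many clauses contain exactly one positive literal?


A definite clause has exactly one positive literal.
Clause 1: 2 positive -> not definite
Clause 2: 2 positive -> not definite
Clause 3: 3 positive -> not definite
Clause 4: 3 positive -> not definite
Clause 5: 0 positive -> not definite
Clause 6: 2 positive -> not definite
Clause 7: 2 positive -> not definite
Clause 8: 3 positive -> not definite
Definite clause count = 0.

0


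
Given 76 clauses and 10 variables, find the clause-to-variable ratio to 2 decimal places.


Clause-to-variable ratio = clauses / variables.
76 / 10 = 7.6.

7.6


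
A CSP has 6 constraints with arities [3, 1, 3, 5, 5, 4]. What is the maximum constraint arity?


The arities are: 3, 1, 3, 5, 5, 4.
Scan for the maximum value.
Maximum arity = 5.

5


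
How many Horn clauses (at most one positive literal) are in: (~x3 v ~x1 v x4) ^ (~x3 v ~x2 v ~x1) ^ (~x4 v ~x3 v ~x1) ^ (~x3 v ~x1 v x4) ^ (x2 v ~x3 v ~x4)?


A Horn clause has at most one positive literal.
Clause 1: 1 positive lit(s) -> Horn
Clause 2: 0 positive lit(s) -> Horn
Clause 3: 0 positive lit(s) -> Horn
Clause 4: 1 positive lit(s) -> Horn
Clause 5: 1 positive lit(s) -> Horn
Total Horn clauses = 5.

5


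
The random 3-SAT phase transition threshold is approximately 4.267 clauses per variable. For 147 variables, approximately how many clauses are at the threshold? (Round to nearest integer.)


The 3-SAT phase transition occurs at approximately 4.267 clauses per variable.
m = 4.267 * 147 = 627.249.
Rounded to nearest integer: 627.

627


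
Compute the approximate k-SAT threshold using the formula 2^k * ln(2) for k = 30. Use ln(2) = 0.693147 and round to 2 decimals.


Using the asymptotic formula: threshold ~ 2^k * ln(2).
2^30 = 1073741824.
1073741824 * 0.693147 = 744260924.08.

744260924.08


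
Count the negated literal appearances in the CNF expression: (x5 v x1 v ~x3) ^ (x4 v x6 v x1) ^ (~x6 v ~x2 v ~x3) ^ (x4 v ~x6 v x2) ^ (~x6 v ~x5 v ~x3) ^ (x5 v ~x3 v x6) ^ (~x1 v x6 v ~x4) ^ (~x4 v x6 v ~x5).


Scan each clause for negated literals.
Clause 1: 1 negative; Clause 2: 0 negative; Clause 3: 3 negative; Clause 4: 1 negative; Clause 5: 3 negative; Clause 6: 1 negative; Clause 7: 2 negative; Clause 8: 2 negative.
Total negative literal occurrences = 13.

13


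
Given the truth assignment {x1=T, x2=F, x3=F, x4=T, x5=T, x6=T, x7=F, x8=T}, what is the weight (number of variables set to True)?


The weight is the number of variables assigned True.
True variables: x1, x4, x5, x6, x8.
Weight = 5.

5


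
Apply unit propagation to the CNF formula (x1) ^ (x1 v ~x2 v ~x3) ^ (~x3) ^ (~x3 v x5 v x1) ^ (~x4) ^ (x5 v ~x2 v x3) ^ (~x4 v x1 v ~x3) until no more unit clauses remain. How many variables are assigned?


Unit propagation repeatedly assigns the literal in any unit clause, then simplifies.
Assignments in order: x1 = T, x3 = F, x4 = F.
No further unit clauses remain.
Total variables assigned = 3.

3


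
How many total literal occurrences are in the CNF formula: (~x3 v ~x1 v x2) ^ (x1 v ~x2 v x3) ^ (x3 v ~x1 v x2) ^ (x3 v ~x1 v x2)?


Clause lengths: 3, 3, 3, 3.
Sum = 3 + 3 + 3 + 3 = 12.

12


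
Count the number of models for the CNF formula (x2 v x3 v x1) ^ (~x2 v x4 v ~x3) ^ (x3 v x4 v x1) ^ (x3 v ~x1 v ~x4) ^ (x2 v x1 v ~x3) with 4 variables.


Enumerate all 16 truth assignments over 4 variables.
Test each against every clause.
Satisfying assignments found: 7.

7


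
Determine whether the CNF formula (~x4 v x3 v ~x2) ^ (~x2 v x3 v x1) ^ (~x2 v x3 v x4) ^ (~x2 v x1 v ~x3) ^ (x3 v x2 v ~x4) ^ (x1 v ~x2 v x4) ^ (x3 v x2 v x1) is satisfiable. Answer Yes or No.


Check all 16 possible truth assignments.
Number of satisfying assignments found: 7.
The formula is satisfiable.

Yes


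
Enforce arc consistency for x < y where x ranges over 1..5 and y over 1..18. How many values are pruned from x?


For the constraint x < y, x needs a supporting value in y's domain.
x can be at most 17 (one less than y's maximum).
Valid x values from domain: 5 out of 5.
Pruned = 5 - 5 = 0.

0


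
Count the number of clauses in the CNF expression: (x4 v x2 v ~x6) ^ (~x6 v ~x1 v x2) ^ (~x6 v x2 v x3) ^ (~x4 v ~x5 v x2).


Each group enclosed in parentheses joined by ^ is one clause.
Counting the conjuncts: 4 clauses.

4


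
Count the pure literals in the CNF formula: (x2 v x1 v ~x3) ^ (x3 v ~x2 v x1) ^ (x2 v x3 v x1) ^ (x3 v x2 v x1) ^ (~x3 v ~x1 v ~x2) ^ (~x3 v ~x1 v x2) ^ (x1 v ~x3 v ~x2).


A pure literal appears in only one polarity across all clauses.
No pure literals found.
Count = 0.

0


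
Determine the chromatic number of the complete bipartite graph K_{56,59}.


K_{56,59} is bipartite by definition: the two parts are independent sets, with every edge crossing between them.
Color all vertices in one part with color 1 and all vertices in the other part with color 2.
Since the graph has at least one edge, one color does not suffice.
Chromatic number = 2.

2


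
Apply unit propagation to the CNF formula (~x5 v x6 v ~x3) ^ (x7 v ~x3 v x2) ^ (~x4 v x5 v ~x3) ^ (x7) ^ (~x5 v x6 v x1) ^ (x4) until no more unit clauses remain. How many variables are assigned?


Unit propagation repeatedly assigns the literal in any unit clause, then simplifies.
Assignments in order: x7 = T, x4 = T.
No further unit clauses remain.
Total variables assigned = 2.

2


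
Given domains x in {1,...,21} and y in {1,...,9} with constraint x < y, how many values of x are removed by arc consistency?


For the constraint x < y, x needs a supporting value in y's domain.
x can be at most 8 (one less than y's maximum).
Valid x values from domain: 8 out of 21.
Pruned = 21 - 8 = 13.

13


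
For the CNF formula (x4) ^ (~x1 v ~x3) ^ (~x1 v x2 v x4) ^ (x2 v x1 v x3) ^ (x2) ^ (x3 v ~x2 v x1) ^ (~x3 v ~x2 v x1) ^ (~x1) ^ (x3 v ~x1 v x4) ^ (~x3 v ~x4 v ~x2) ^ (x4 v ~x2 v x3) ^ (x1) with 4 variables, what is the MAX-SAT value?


Enumerate all 16 truth assignments.
For each, count how many of the 12 clauses are satisfied.
The formula is not fully satisfiable, so the maximum is below 12.
Maximum simultaneously satisfiable clauses = 11.

11


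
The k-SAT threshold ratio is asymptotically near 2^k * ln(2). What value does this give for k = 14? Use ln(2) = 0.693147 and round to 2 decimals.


Using the asymptotic formula: threshold ~ 2^k * ln(2).
2^14 = 16384.
16384 * 0.693147 = 11356.52.

11356.52


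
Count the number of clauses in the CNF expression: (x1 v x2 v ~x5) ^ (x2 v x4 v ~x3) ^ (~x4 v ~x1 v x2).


Each group enclosed in parentheses joined by ^ is one clause.
Counting the conjuncts: 3 clauses.

3


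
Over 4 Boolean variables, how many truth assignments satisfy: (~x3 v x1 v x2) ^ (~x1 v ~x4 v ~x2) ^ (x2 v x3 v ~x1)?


Enumerate all 16 truth assignments over 4 variables.
Test each against every clause.
Satisfying assignments found: 10.

10


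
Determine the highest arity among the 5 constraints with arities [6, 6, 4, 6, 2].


The arities are: 6, 6, 4, 6, 2.
Scan for the maximum value.
Maximum arity = 6.

6


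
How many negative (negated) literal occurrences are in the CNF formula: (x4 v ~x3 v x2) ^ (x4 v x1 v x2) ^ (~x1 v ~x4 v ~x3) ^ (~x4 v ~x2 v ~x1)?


Scan each clause for negated literals.
Clause 1: 1 negative; Clause 2: 0 negative; Clause 3: 3 negative; Clause 4: 3 negative.
Total negative literal occurrences = 7.

7


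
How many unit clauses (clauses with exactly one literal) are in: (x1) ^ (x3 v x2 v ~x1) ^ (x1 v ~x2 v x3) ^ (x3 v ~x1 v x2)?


A unit clause contains exactly one literal.
Unit clauses found: (x1).
Count = 1.

1


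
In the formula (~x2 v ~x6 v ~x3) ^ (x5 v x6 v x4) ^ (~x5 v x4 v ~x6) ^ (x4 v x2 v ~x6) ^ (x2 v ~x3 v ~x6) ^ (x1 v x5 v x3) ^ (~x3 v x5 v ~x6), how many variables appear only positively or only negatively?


A pure literal appears in only one polarity across all clauses.
Pure literals: x1 (positive only), x4 (positive only).
Count = 2.

2


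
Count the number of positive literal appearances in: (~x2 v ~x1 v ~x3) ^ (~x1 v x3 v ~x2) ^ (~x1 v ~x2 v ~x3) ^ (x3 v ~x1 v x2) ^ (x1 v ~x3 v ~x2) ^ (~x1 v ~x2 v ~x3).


Scan each clause for unnegated literals.
Clause 1: 0 positive; Clause 2: 1 positive; Clause 3: 0 positive; Clause 4: 2 positive; Clause 5: 1 positive; Clause 6: 0 positive.
Total positive literal occurrences = 4.

4


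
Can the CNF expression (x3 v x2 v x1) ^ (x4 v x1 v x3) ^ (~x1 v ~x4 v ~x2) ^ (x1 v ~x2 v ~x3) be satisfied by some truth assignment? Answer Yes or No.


Check all 16 possible truth assignments.
Number of satisfying assignments found: 9.
The formula is satisfiable.

Yes


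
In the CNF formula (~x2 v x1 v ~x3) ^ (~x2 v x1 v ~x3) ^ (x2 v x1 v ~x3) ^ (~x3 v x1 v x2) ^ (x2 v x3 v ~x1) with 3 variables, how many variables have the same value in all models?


Find all satisfying assignments: 5 model(s).
Check which variables have the same value in every model.
No variable is fixed across all models.
Backbone size = 0.

0


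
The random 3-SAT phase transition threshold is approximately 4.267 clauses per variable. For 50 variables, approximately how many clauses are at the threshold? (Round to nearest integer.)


The 3-SAT phase transition occurs at approximately 4.267 clauses per variable.
m = 4.267 * 50 = 213.35.
Rounded to nearest integer: 213.

213


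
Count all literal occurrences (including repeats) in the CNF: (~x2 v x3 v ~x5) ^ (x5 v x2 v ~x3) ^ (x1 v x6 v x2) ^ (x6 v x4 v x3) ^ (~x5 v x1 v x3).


Clause lengths: 3, 3, 3, 3, 3.
Sum = 3 + 3 + 3 + 3 + 3 = 15.

15


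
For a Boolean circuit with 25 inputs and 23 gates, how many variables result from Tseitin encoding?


The Tseitin transformation introduces one auxiliary variable per gate.
Total variables = inputs + gates = 25 + 23 = 48.

48


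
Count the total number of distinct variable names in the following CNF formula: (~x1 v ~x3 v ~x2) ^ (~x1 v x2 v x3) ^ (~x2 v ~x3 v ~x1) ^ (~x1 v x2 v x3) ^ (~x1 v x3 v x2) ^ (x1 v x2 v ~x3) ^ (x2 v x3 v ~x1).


Identify each distinct variable in the formula.
Variables found: x1, x2, x3.
Total distinct variables = 3.

3


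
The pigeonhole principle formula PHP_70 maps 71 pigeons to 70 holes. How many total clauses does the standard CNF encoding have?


The PHP encoding has two parts:
1) At-least-one-hole clauses: 71 (one per pigeon, each with 70 literals).
2) At-most-one-pigeon-per-hole clauses: 70 holes * C(71,2) = 70 * 2485 = 173950.
Total clauses = 71 + 173950 = 174021.

174021


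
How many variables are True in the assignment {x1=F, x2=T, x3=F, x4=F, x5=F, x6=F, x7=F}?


The weight is the number of variables assigned True.
True variables: x2.
Weight = 1.

1


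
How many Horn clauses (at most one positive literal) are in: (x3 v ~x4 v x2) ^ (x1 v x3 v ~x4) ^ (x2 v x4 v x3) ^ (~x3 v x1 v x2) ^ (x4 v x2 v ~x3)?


A Horn clause has at most one positive literal.
Clause 1: 2 positive lit(s) -> not Horn
Clause 2: 2 positive lit(s) -> not Horn
Clause 3: 3 positive lit(s) -> not Horn
Clause 4: 2 positive lit(s) -> not Horn
Clause 5: 2 positive lit(s) -> not Horn
Total Horn clauses = 0.

0


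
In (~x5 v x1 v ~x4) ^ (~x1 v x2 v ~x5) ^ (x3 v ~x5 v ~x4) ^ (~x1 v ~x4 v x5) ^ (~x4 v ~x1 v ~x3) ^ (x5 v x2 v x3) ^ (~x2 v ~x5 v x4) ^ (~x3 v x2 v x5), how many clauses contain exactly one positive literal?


A definite clause has exactly one positive literal.
Clause 1: 1 positive -> definite
Clause 2: 1 positive -> definite
Clause 3: 1 positive -> definite
Clause 4: 1 positive -> definite
Clause 5: 0 positive -> not definite
Clause 6: 3 positive -> not definite
Clause 7: 1 positive -> definite
Clause 8: 2 positive -> not definite
Definite clause count = 5.

5


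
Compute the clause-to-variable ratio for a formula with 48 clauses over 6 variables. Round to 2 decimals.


Clause-to-variable ratio = clauses / variables.
48 / 6 = 8.0.

8.0


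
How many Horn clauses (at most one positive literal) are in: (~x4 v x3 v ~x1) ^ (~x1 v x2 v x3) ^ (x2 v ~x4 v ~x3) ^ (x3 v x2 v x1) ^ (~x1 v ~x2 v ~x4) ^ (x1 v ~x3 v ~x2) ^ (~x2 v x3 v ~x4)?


A Horn clause has at most one positive literal.
Clause 1: 1 positive lit(s) -> Horn
Clause 2: 2 positive lit(s) -> not Horn
Clause 3: 1 positive lit(s) -> Horn
Clause 4: 3 positive lit(s) -> not Horn
Clause 5: 0 positive lit(s) -> Horn
Clause 6: 1 positive lit(s) -> Horn
Clause 7: 1 positive lit(s) -> Horn
Total Horn clauses = 5.

5


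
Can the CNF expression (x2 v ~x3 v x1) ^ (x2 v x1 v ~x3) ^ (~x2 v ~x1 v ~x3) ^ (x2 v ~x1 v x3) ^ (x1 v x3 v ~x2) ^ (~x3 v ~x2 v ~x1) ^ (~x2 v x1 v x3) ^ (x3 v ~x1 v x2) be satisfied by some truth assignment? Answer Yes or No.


Check all 8 possible truth assignments.
Number of satisfying assignments found: 4.
The formula is satisfiable.

Yes


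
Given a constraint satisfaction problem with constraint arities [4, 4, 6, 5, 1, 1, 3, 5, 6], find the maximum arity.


The arities are: 4, 4, 6, 5, 1, 1, 3, 5, 6.
Scan for the maximum value.
Maximum arity = 6.

6


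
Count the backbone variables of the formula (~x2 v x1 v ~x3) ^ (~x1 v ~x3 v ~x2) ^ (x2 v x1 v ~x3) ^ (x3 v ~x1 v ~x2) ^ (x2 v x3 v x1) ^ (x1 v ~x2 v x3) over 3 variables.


Find all satisfying assignments: 2 model(s).
Check which variables have the same value in every model.
Fixed variables: x1=T, x2=F.
Backbone size = 2.

2


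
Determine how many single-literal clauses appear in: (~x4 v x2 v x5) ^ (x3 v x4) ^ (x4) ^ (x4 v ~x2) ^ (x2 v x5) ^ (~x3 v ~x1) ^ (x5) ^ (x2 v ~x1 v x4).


A unit clause contains exactly one literal.
Unit clauses found: (x4), (x5).
Count = 2.

2


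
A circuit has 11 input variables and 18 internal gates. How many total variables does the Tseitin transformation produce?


The Tseitin transformation introduces one auxiliary variable per gate.
Total variables = inputs + gates = 11 + 18 = 29.

29


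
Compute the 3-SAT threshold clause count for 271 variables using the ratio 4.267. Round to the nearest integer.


The 3-SAT phase transition occurs at approximately 4.267 clauses per variable.
m = 4.267 * 271 = 1156.357.
Rounded to nearest integer: 1156.

1156


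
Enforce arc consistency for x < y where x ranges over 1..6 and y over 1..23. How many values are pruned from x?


For the constraint x < y, x needs a supporting value in y's domain.
x can be at most 22 (one less than y's maximum).
Valid x values from domain: 6 out of 6.
Pruned = 6 - 6 = 0.

0


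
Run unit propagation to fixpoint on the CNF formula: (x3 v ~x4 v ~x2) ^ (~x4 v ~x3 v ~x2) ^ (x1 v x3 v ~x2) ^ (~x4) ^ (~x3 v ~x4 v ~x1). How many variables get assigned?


Unit propagation repeatedly assigns the literal in any unit clause, then simplifies.
Assignments in order: x4 = F.
No further unit clauses remain.
Total variables assigned = 1.

1


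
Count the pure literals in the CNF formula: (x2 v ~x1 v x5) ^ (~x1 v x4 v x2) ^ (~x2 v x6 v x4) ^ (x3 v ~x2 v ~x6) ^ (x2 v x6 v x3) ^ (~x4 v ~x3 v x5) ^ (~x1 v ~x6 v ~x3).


A pure literal appears in only one polarity across all clauses.
Pure literals: x1 (negative only), x5 (positive only).
Count = 2.

2


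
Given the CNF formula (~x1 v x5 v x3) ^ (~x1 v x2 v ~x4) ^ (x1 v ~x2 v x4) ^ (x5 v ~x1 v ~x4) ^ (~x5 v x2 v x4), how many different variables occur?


Identify each distinct variable in the formula.
Variables found: x1, x2, x3, x4, x5.
Total distinct variables = 5.

5


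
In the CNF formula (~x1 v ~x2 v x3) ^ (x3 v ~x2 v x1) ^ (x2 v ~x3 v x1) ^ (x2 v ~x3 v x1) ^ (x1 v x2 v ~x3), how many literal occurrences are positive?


Scan each clause for unnegated literals.
Clause 1: 1 positive; Clause 2: 2 positive; Clause 3: 2 positive; Clause 4: 2 positive; Clause 5: 2 positive.
Total positive literal occurrences = 9.

9


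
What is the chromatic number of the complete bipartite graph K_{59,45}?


K_{59,45} is bipartite by definition: the two parts are independent sets, with every edge crossing between them.
Color all vertices in one part with color 1 and all vertices in the other part with color 2.
Since the graph has at least one edge, one color does not suffice.
Chromatic number = 2.

2


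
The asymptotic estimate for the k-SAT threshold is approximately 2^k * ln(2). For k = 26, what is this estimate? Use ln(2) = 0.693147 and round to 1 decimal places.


Using the asymptotic formula: threshold ~ 2^k * ln(2).
2^26 = 67108864.
67108864 * 0.693147 = 46516307.8.

46516307.8


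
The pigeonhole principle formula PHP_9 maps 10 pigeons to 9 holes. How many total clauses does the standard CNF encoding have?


The PHP encoding has two parts:
1) At-least-one-hole clauses: 10 (one per pigeon, each with 9 literals).
2) At-most-one-pigeon-per-hole clauses: 9 holes * C(10,2) = 9 * 45 = 405.
Total clauses = 10 + 405 = 415.

415


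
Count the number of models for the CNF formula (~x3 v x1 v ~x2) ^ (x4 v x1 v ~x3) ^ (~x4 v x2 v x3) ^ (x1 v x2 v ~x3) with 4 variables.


Enumerate all 16 truth assignments over 4 variables.
Test each against every clause.
Satisfying assignments found: 10.

10


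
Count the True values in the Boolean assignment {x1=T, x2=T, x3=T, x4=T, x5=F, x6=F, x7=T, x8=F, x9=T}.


The weight is the number of variables assigned True.
True variables: x1, x2, x3, x4, x7, x9.
Weight = 6.

6


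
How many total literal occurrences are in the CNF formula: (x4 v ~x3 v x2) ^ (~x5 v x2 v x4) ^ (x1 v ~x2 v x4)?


Clause lengths: 3, 3, 3.
Sum = 3 + 3 + 3 = 9.

9


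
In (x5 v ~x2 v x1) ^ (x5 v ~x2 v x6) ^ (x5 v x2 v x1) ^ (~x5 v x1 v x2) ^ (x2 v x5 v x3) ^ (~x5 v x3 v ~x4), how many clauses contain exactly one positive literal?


A definite clause has exactly one positive literal.
Clause 1: 2 positive -> not definite
Clause 2: 2 positive -> not definite
Clause 3: 3 positive -> not definite
Clause 4: 2 positive -> not definite
Clause 5: 3 positive -> not definite
Clause 6: 1 positive -> definite
Definite clause count = 1.

1


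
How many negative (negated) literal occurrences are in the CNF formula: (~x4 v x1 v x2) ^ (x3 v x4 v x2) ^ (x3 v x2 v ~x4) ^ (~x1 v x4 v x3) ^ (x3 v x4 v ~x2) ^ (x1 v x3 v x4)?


Scan each clause for negated literals.
Clause 1: 1 negative; Clause 2: 0 negative; Clause 3: 1 negative; Clause 4: 1 negative; Clause 5: 1 negative; Clause 6: 0 negative.
Total negative literal occurrences = 4.

4


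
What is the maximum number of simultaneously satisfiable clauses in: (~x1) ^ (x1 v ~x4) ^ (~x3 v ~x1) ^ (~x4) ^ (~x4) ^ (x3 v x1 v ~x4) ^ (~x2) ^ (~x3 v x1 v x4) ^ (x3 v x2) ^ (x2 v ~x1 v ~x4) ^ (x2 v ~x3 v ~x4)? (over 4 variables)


Enumerate all 16 truth assignments.
For each, count how many of the 11 clauses are satisfied.
The formula is not fully satisfiable, so the maximum is below 11.
Maximum simultaneously satisfiable clauses = 10.

10


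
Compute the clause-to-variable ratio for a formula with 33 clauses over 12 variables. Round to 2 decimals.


Clause-to-variable ratio = clauses / variables.
33 / 12 = 2.75.

2.75


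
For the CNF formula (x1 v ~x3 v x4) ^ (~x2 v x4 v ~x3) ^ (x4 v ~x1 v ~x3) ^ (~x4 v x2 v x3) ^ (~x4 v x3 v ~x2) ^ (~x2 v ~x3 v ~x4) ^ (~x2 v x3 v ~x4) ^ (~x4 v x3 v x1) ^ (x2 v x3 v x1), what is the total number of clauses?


Each group enclosed in parentheses joined by ^ is one clause.
Counting the conjuncts: 9 clauses.

9


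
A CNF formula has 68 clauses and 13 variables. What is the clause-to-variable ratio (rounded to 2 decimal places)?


Clause-to-variable ratio = clauses / variables.
68 / 13 = 5.23.

5.23


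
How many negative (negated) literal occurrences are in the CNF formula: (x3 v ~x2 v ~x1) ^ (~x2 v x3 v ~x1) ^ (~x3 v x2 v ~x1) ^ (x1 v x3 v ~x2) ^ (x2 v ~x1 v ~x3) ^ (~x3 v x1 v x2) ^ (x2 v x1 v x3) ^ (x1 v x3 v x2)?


Scan each clause for negated literals.
Clause 1: 2 negative; Clause 2: 2 negative; Clause 3: 2 negative; Clause 4: 1 negative; Clause 5: 2 negative; Clause 6: 1 negative; Clause 7: 0 negative; Clause 8: 0 negative.
Total negative literal occurrences = 10.

10


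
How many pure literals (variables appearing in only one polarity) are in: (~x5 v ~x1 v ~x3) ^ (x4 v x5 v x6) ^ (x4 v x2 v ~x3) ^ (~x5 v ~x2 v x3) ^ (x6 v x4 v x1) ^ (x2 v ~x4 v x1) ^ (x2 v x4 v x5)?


A pure literal appears in only one polarity across all clauses.
Pure literals: x6 (positive only).
Count = 1.

1
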